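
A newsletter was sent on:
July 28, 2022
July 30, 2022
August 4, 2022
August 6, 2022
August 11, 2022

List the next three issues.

August 13, 2022; August 18, 2022; August 20, 2022

The gap pattern 2, 5, 2, 5 repeats every 2 events.
These are the Thursdays and Saturdays of each week.
Next Saturday: August 13, 2022.
The following Thursday is August 18, 2022.
The following Saturday is August 20, 2022.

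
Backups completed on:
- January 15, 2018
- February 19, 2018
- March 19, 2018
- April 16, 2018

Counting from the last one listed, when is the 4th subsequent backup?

August 20, 2018

Gaps: 35, 28, 28 days — a mix of 28 and 35. Every date is a Monday.
Each is the 3rd Monday of its month.
3rd Monday of May 2018: May 21, 2018.
3rd Monday of June 2018: June 18, 2018.
July 2018 — 3rd Monday is July 16, 2018.
3rd Monday of August 2018: August 20, 2018.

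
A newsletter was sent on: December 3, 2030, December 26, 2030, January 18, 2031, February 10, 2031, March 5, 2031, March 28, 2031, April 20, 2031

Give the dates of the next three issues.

May 13, 2031; June 5, 2031; June 28, 2031

Every event comes 23 days after the last (23, 23, 23, 23, 23, 23).
April 20, 2031 + 23 days = May 13, 2031.
May 13, 2031 + 23 days = June 5, 2031.
June 5, 2031 + 23 days = June 28, 2031.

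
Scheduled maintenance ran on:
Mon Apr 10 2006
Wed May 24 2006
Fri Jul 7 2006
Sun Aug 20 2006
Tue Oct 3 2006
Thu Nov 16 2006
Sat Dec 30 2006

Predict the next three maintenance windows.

Every event comes 44 days after the last (44, 44, 44, 44, 44, 44).
Sat Dec 30 2006 + 44 days = Mon Feb 12 2007.
Mon Feb 12 2007 + 44 days = Wed Mar 28 2007.
Wed Mar 28 2007 + 44 days = Fri May 11 2007.

Mon Feb 12 2007, Wed Mar 28 2007, Fri May 11 2007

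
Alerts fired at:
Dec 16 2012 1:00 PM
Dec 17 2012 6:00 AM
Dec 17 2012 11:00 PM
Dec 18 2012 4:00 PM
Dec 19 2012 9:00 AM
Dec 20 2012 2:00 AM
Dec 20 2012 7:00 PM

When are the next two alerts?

Gaps: 17, 17, 17, 17, 17, 17 hours — each event is 17 hours after the previous one.
Dec 20 2012 7:00 PM + 17 h = Dec 21 2012 12:00 PM.
Dec 21 2012 12:00 PM + 17 h = Dec 22 2012 5:00 AM.

Dec 21 2012 12:00 PM, Dec 22 2012 5:00 AM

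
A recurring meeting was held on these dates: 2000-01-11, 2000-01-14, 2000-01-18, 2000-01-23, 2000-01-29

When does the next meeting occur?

The spacing grows by 1 each time: 3, 4, 5, 6 days.
Next gap: 7 days. 2000-01-29 + 7 days = 2000-02-05.

2000-02-05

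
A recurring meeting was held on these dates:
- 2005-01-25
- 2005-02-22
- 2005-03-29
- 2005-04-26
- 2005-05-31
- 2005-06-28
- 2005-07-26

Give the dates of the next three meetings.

2005-08-30, 2005-09-27, 2005-10-25

All Tuesdays; the gaps (28, 35, 28, 35, 28, 28) vary with month length.
This is the last Tuesday of each month.
Last Tuesday of August 2005: 2005-08-30.
Last Tuesday of September 2005: 2005-09-27.
October 2005 ends with Tuesday 2005-10-25.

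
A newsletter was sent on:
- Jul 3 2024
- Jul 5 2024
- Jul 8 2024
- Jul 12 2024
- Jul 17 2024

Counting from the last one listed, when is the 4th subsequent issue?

Aug 16 2024

The spacing grows by 1 each time: 2, 3, 4, 5 days.
Next gap: 6 days. Jul 17 2024 + 6 days = Jul 23 2024.
Next gap: 7 days. Jul 23 2024 + 7 days = Jul 30 2024.
Next gap: 8 days. Jul 30 2024 + 8 days = Aug 7 2024.
Next gap: 9 days. Aug 7 2024 + 9 days = Aug 16 2024.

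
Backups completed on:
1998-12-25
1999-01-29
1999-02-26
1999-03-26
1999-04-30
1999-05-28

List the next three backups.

These are Fridays with 35, 28, 28, 35, 28-day gaps.
Each is the final Friday of its month — 1999-01-29 is past the 28th, so '4th Friday' doesn't fit.
Last Friday of June 1999: 1999-06-25.
Last Friday of July 1999: 1999-07-30.
August 1999 ends with Friday 1999-08-27.

1999-06-25, 1999-07-30, 1999-08-27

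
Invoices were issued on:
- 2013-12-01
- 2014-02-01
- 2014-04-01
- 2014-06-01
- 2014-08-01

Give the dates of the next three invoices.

2014-10-01, 2014-12-01, 2015-02-01

The day-of-month is always 1 (62, 59, 61, 61 days between events).
So this recurs on the 1st of every 2 months.
Next: October 2014 → 2014-10-01.
Next: December 2014 → 2014-12-01.
February 2015: 2015-02-01.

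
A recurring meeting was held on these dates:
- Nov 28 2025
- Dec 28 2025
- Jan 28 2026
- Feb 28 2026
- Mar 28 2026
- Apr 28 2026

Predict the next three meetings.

The day-of-month is always 28 (30, 31, 31, 28, 31 days between events).
So this recurs on the 28th of each month.
Next: May 2026 → May 28 2026.
June 2026: Jun 28 2026.
Next: July 2026 → Jul 28 2026.

May 28 2026, Jun 28 2026, Jul 28 2026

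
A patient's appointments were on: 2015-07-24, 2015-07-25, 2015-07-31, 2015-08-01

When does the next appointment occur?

Gaps: 1, 6, 1 days — not constant, but cyclic with period 2.
The events fall on every Friday and Saturday.
Next Friday: 2015-08-07.

2015-08-07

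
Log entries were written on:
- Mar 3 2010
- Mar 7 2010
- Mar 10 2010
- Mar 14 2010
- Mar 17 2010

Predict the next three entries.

Mar 21 2010, Mar 24 2010, Mar 28 2010

Every event lands on a Wednesday or Sunday (gaps cycle 4, 3, 4, 3).
So the schedule is: every Wednesday and Sunday.
Next Sunday: Mar 21 2010.
The following Wednesday is Mar 24 2010.
The following Sunday is Mar 28 2010.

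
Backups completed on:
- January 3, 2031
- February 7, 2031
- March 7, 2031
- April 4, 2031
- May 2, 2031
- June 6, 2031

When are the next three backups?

These are Fridays at 28- or 35-day spacing (35, 28, 28, 28, 35).
The pattern: 1st Friday of the month.
1st Friday of July 2031: July 4, 2031.
1st Friday of August 2031: August 1, 2031.
September 2031 — 1st Friday is September 5, 2031.

July 4, 2031; August 1, 2031; September 5, 2031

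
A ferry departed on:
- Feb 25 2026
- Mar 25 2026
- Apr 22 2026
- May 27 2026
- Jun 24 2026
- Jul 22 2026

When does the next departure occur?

Aug 26 2026

Gaps: 28, 28, 35, 28, 28 days — a mix of 28 and 35. Every date is a Wednesday.
Each is the 4th Wednesday of its month.
4th Wednesday of August 2026: Aug 26 2026.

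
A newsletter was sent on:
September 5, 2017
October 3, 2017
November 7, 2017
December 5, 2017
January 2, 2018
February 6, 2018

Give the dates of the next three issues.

All dates are Tuesdays, 28, 35, 28, 28, 35 days apart.
Specifically, the 1st Tuesday of each month.
March 2018 — 1st Tuesday is March 6, 2018.
April 2018 — 1st Tuesday is April 3, 2018.
May 2018 — 1st Tuesday is May 1, 2018.

March 6, 2018; April 3, 2018; May 1, 2018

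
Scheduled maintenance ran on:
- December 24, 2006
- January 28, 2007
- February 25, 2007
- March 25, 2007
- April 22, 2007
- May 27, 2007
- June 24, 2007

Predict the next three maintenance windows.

Gaps: 35, 28, 28, 28, 35, 28 days — a mix of 28 and 35. Every date is a Sunday.
Each is the 4th Sunday of its month.
4th Sunday of July 2007: July 22, 2007.
August 2007 — 4th Sunday is August 26, 2007.
September 2007 — 4th Sunday is September 23, 2007.

July 22, 2007; August 26, 2007; September 23, 2007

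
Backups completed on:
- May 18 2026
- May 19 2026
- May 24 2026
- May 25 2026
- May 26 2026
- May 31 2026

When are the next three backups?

Gaps: 1, 5, 1, 1, 5 days — not constant, but cyclic with period 3.
The events fall on every Monday, Tuesday and Sunday.
Next Monday: Jun 1 2026.
The following Tuesday is Jun 2 2026.
Next Sunday: Jun 7 2026.

Jun 1 2026, Jun 2 2026, Jun 7 2026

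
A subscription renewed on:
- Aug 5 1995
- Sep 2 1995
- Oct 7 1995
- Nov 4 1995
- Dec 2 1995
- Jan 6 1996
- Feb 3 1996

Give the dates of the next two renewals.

These are Saturdays at 28- or 35-day spacing (28, 35, 28, 28, 35, 28).
The pattern: 1st Saturday of the month.
March 1996 — 1st Saturday is Mar 2 1996.
1st Saturday of April 1996: Apr 6 1996.

Mar 2 1996, Apr 6 1996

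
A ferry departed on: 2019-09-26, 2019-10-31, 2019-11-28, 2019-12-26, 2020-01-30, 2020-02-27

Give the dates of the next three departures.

2020-03-26, 2020-04-30, 2020-05-28

These are Thursdays with 35, 28, 28, 35, 28-day gaps.
Each is the final Thursday of its month — 2019-10-31 is past the 28th, so '4th Thursday' doesn't fit.
March 2020 ends with Thursday 2020-03-26.
April 2020 ends with Thursday 2020-04-30.
May 2020 ends with Thursday 2020-05-28.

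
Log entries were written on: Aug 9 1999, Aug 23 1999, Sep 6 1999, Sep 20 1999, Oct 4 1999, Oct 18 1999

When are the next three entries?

Gaps between consecutive events: 14, 14, 14, 14, 14 days — a constant 14-day interval.
Oct 18 1999 + 14 days = Nov 1 1999.
Nov 1 1999 + 14 days = Nov 15 1999.
Nov 15 1999 + 14 days = Nov 29 1999.

Nov 1 1999, Nov 15 1999, Nov 29 1999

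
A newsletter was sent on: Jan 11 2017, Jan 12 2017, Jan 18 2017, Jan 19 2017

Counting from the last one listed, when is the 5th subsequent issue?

Feb 8 2017

Every event lands on a Wednesday or Thursday (gaps cycle 1, 6, 1).
So the schedule is: every Wednesday and Thursday.
The following Wednesday is Jan 25 2017.
The following Thursday is Jan 26 2017.
Next Wednesday: Feb 1 2017.
The following Thursday is Feb 2 2017.
The following Wednesday is Feb 8 2017.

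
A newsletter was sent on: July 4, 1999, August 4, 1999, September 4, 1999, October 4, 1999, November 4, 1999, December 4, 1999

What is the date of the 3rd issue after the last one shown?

March 4, 2000

Gaps: 31, 31, 30, 31, 30 days — not constant. Every event is on the 4th of the month.
Pattern: the 4th of each month.
January 2000: January 4, 2000.
Next: February 2000 → February 4, 2000.
March 2000: March 4, 2000.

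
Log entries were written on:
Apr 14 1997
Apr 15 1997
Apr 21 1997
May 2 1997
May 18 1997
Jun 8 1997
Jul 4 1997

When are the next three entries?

Gaps: 1, 6, 11, 16, 21, 26 days — each gap is 5 larger than the previous one.
Next gap: 31 days. Jul 4 1997 + 31 days = Aug 4 1997.
Next gap: 36 days. Aug 4 1997 + 36 days = Sep 9 1997.
Next gap: 41 days. Sep 9 1997 + 41 days = Oct 20 1997.

Aug 4 1997, Sep 9 1997, Oct 20 1997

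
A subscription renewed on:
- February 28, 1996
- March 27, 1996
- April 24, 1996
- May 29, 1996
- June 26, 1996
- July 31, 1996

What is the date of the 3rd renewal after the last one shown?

October 30, 1996

These are Wednesdays with 28, 28, 35, 28, 35-day gaps.
Each is the final Wednesday of its month — May 29, 1996 is past the 28th, so '4th Wednesday' doesn't fit.
August 1996 ends with Wednesday August 28, 1996.
September 1996 ends with Wednesday September 25, 1996.
Last Wednesday of October 1996: October 30, 1996.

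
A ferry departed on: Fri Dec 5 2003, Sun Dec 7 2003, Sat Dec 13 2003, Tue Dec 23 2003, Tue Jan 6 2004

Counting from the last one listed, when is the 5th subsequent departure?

The spacing grows by 4 each time: 2, 6, 10, 14 days.
Next gap: 18 days. Tue Jan 6 2004 + 18 days = Sat Jan 24 2004.
Next gap: 22 days. Sat Jan 24 2004 + 22 days = Sun Feb 15 2004.
Next gap: 26 days. Sun Feb 15 2004 + 26 days = Fri Mar 12 2004.
Next gap: 30 days. Fri Mar 12 2004 + 30 days = Sun Apr 11 2004.
Next gap: 34 days. Sun Apr 11 2004 + 34 days = Sat May 15 2004.

Sat May 15 2004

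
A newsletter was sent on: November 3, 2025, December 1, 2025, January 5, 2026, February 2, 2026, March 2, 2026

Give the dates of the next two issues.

These are Mondays at 28- or 35-day spacing (28, 35, 28, 28).
The pattern: 1st Monday of the month.
1st Monday of April 2026: April 6, 2026.
1st Monday of May 2026: May 4, 2026.

April 6, 2026; May 4, 2026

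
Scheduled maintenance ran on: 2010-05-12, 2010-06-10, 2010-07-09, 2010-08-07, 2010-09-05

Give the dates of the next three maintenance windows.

The spacing is 29, 29, 29, 29 days — always 29 days.
2010-09-05 + 29 days = 2010-10-04.
2010-10-04 + 29 days = 2010-11-02.
2010-11-02 + 29 days = 2010-12-01.

2010-10-04, 2010-11-02, 2010-12-01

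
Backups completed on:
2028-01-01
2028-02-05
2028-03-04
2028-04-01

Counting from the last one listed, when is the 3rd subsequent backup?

2028-07-01

Gaps: 35, 28, 28 days — a mix of 28 and 35. Every date is a Saturday.
Each is the 1st Saturday of its month.
May 2028 — 1st Saturday is 2028-05-06.
1st Saturday of June 2028: 2028-06-03.
July 2028 — 1st Saturday is 2028-07-01.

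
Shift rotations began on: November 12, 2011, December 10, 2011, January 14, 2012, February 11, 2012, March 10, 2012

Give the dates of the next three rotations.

All dates are Saturdays, 28, 35, 28, 28 days apart.
Specifically, the 2nd Saturday of each month.
2nd Saturday of April 2012: April 14, 2012.
May 2012 — 2nd Saturday is May 12, 2012.
June 2012 — 2nd Saturday is June 9, 2012.

April 14, 2012; May 12, 2012; June 9, 2012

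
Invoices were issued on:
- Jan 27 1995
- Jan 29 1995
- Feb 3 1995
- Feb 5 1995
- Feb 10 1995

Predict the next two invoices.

The gap pattern 2, 5, 2, 5 repeats every 2 events.
These are the Fridays and Sundays of each week.
The following Sunday is Feb 12 1995.
Next Friday: Feb 17 1995.

Feb 12 1995, Feb 17 1995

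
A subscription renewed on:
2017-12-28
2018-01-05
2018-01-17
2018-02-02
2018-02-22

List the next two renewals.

Gaps: 8, 12, 16, 20 days — each gap is 4 larger than the previous one.
Next gap: 24 days. 2018-02-22 + 24 days = 2018-03-18.
Next gap: 28 days. 2018-03-18 + 28 days = 2018-04-15.

2018-03-18, 2018-04-15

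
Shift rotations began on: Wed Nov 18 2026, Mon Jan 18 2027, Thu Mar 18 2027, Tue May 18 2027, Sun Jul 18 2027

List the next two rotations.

Sat Sep 18 2027, Thu Nov 18 2027

The day-of-month is always 18 (61, 59, 61, 61 days between events).
So this recurs on the 18th of every 2 months.
September 2027: Sat Sep 18 2027.
November 2027: Thu Nov 18 2027.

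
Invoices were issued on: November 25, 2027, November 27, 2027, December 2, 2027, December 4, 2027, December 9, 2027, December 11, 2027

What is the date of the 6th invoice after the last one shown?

January 1, 2028

Gaps: 2, 5, 2, 5, 2 days — not constant, but cyclic with period 2.
The events fall on every Thursday and Saturday.
The following Thursday is December 16, 2027.
Next Saturday: December 18, 2027.
The following Thursday is December 23, 2027.
Next Saturday: December 25, 2027.
The following Thursday is December 30, 2027.
The following Saturday is January 1, 2028.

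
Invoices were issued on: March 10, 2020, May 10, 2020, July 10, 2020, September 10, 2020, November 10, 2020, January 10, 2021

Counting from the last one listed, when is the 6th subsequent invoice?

Each date is the 10th; the gaps (61, 61, 62, 61, 61) track the month lengths.
The rule is the 10th of every 2 months.
March 2021: March 10, 2021.
May 2021: May 10, 2021.
July 2021: July 10, 2021.
Next: September 2021 → September 10, 2021.
Next: November 2021 → November 10, 2021.
Next: January 2022 → January 10, 2022.

January 10, 2022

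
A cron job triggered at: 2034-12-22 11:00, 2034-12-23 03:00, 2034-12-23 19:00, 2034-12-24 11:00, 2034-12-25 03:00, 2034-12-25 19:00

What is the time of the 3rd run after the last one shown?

The interval is a steady 16 hours (16, 16, 16, 16, 16).
2034-12-25 19:00 + 16 h = 2034-12-26 11:00.
2034-12-26 11:00 + 16 h = 2034-12-27 03:00.
2034-12-27 03:00 + 16 h = 2034-12-27 19:00.

2034-12-27 19:00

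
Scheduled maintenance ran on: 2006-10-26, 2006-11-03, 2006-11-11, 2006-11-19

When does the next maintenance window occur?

2006-11-27

The spacing is 8, 8, 8 days — always 8 days.
2006-11-19 + 8 days = 2006-11-27.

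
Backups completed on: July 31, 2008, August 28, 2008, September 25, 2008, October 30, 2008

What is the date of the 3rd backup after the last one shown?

January 29, 2009

These are Thursdays with 28, 28, 35-day gaps.
Each is the final Thursday of its month — July 31, 2008 is past the 28th, so '4th Thursday' doesn't fit.
Last Thursday of November 2008: November 27, 2008.
December 2008 ends with Thursday December 25, 2008.
January 2009 ends with Thursday January 29, 2009.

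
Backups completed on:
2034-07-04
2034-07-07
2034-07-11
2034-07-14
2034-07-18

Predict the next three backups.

The gap pattern 3, 4, 3, 4 repeats every 2 events.
These are the Tuesdays and Fridays of each week.
The following Friday is 2034-07-21.
The following Tuesday is 2034-07-25.
Next Friday: 2034-07-28.

2034-07-21, 2034-07-25, 2034-07-28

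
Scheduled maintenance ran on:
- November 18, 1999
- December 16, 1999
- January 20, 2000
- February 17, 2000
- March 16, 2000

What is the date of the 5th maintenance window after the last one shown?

August 17, 2000

These are Thursdays at 28- or 35-day spacing (28, 35, 28, 28).
The pattern: 3rd Thursday of the month.
3rd Thursday of April 2000: April 20, 2000.
3rd Thursday of May 2000: May 18, 2000.
3rd Thursday of June 2000: June 15, 2000.
July 2000 — 3rd Thursday is July 20, 2000.
3rd Thursday of August 2000: August 17, 2000.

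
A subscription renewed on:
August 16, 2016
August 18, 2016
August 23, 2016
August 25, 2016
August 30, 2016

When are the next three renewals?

Gaps: 2, 5, 2, 5 days — not constant, but cyclic with period 2.
The events fall on every Tuesday and Thursday.
Next Thursday: September 1, 2016.
Next Tuesday: September 6, 2016.
The following Thursday is September 8, 2016.

September 1, 2016; September 6, 2016; September 8, 2016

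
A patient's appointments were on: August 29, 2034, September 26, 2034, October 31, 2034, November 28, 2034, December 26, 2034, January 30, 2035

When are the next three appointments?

February 27, 2035; March 27, 2035; April 24, 2035

All Tuesdays; the gaps (28, 35, 28, 28, 35) vary with month length.
This is the last Tuesday of each month.
February 2035 ends with Tuesday February 27, 2035.
March 2035 ends with Tuesday March 27, 2035.
April 2035 ends with Tuesday April 24, 2035.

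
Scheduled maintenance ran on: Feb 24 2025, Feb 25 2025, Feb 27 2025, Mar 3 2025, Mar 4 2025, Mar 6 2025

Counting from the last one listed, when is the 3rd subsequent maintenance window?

Mar 13 2025

Every event lands on a Monday or Tuesday or Thursday (gaps cycle 1, 2, 4, 1, 2).
So the schedule is: every Monday, Tuesday and Thursday.
The following Monday is Mar 10 2025.
Next Tuesday: Mar 11 2025.
The following Thursday is Mar 13 2025.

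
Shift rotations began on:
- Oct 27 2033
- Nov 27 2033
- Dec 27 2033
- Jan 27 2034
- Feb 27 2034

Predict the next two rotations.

Mar 27 2034, Apr 27 2034

Gaps: 31, 30, 31, 31 days — not constant. Every event is on the 27th of the month.
Pattern: the 27th of each month.
Next: March 2034 → Mar 27 2034.
April 2034: Apr 27 2034.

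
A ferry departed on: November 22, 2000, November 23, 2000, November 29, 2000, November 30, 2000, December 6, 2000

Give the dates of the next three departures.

December 7, 2000; December 13, 2000; December 14, 2000

The gap pattern 1, 6, 1, 6 repeats every 2 events.
These are the Wednesdays and Thursdays of each week.
Next Thursday: December 7, 2000.
Next Wednesday: December 13, 2000.
Next Thursday: December 14, 2000.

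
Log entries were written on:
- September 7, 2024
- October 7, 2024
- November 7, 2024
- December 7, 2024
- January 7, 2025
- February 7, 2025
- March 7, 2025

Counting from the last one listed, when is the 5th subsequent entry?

August 7, 2025

The day-of-month is always 7 (30, 31, 30, 31, 31, 28 days between events).
So this recurs on the 7th of each month.
Next: April 2025 → April 7, 2025.
May 2025: May 7, 2025.
June 2025: June 7, 2025.
July 2025: July 7, 2025.
Next: August 2025 → August 7, 2025.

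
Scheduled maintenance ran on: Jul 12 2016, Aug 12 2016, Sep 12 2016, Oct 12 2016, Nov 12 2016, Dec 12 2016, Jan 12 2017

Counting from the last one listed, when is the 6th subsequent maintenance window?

Jul 12 2017

Gaps: 31, 31, 30, 31, 30, 31 days — not constant. Every event is on the 12th of the month.
Pattern: the 12th of each month.
February 2017: Feb 12 2017.
March 2017: Mar 12 2017.
Next: April 2017 → Apr 12 2017.
May 2017: May 12 2017.
Next: June 2017 → Jun 12 2017.
Next: July 2017 → Jul 12 2017.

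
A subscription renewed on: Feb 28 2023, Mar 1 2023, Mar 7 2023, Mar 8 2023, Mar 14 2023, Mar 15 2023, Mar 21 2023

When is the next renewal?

Mar 22 2023

Every event lands on a Tuesday or Wednesday (gaps cycle 1, 6, 1, 6, 1, 6).
So the schedule is: every Tuesday and Wednesday.
Next Wednesday: Mar 22 2023.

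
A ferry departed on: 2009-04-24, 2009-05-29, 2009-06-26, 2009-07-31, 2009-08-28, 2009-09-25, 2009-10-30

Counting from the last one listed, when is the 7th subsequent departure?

These are Fridays with 35, 28, 35, 28, 28, 35-day gaps.
Each is the final Friday of its month — 2009-05-29 is past the 28th, so '4th Friday' doesn't fit.
November 2009 ends with Friday 2009-11-27.
Last Friday of December 2009: 2009-12-25.
Last Friday of January 2010: 2010-01-29.
February 2010 ends with Friday 2010-02-26.
March 2010 ends with Friday 2010-03-26.
Last Friday of April 2010: 2010-04-30.
Last Friday of May 2010: 2010-05-28.

2010-05-28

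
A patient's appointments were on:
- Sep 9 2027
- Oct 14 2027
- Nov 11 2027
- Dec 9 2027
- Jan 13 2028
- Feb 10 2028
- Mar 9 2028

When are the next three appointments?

Gaps: 35, 28, 28, 35, 28, 28 days — a mix of 28 and 35. Every date is a Thursday.
Each is the 2nd Thursday of its month.
2nd Thursday of April 2028: Apr 13 2028.
May 2028 — 2nd Thursday is May 11 2028.
June 2028 — 2nd Thursday is Jun 8 2028.

Apr 13 2028, May 11 2028, Jun 8 2028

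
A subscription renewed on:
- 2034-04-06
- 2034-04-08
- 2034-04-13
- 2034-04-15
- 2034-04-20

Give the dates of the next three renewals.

2034-04-22, 2034-04-27, 2034-04-29

The gap pattern 2, 5, 2, 5 repeats every 2 events.
These are the Thursdays and Saturdays of each week.
Next Saturday: 2034-04-22.
Next Thursday: 2034-04-27.
The following Saturday is 2034-04-29.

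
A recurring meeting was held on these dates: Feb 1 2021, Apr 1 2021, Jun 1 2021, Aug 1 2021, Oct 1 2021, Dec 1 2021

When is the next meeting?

Gaps: 59, 61, 61, 61, 61 days — not constant. Every event is on the 1st of the month.
Pattern: the 1st of every 2 months.
Next: February 2022 → Feb 1 2022.

Feb 1 2022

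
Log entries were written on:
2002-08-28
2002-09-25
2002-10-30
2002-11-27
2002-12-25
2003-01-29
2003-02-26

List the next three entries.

2003-03-26, 2003-04-30, 2003-05-28

Every date is a Wednesday; gaps 28, 35, 28, 28, 35, 28 days.
Each is the last Wednesday of its month (at least one falls on the 29th or later, ruling out '4th Wednesday').
Last Wednesday of March 2003: 2003-03-26.
April 2003 ends with Wednesday 2003-04-30.
May 2003 ends with Wednesday 2003-05-28.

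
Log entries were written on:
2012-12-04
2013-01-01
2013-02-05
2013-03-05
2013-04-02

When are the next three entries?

All dates are Tuesdays, 28, 35, 28, 28 days apart.
Specifically, the 1st Tuesday of each month.
1st Tuesday of May 2013: 2013-05-07.
June 2013 — 1st Tuesday is 2013-06-04.
1st Tuesday of July 2013: 2013-07-02.

2013-05-07, 2013-06-04, 2013-07-02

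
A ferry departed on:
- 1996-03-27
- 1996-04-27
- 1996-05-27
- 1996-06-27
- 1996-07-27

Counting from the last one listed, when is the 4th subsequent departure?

1996-11-27

Gaps: 31, 30, 31, 30 days — not constant. Every event is on the 27th of the month.
Pattern: the 27th of each month.
Next: August 1996 → 1996-08-27.
Next: September 1996 → 1996-09-27.
October 1996: 1996-10-27.
November 1996: 1996-11-27.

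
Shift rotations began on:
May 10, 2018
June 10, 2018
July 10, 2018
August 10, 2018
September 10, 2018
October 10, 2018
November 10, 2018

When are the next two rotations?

Gaps: 31, 30, 31, 31, 30, 31 days — not constant. Every event is on the 10th of the month.
Pattern: the 10th of each month.
December 2018: December 10, 2018.
Next: January 2019 → January 10, 2019.

December 10, 2018; January 10, 2019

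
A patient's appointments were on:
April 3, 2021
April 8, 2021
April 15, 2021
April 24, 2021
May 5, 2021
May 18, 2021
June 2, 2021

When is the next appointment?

June 19, 2021

The spacing grows by 2 each time: 5, 7, 9, 11, 13, 15 days.
Next gap: 17 days. June 2, 2021 + 17 days = June 19, 2021.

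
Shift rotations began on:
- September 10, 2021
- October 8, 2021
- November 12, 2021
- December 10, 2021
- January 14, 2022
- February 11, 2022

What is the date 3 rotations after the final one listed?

May 13, 2022

Gaps: 28, 35, 28, 35, 28 days — a mix of 28 and 35. Every date is a Friday.
Each is the 2nd Friday of its month.
2nd Friday of March 2022: March 11, 2022.
2nd Friday of April 2022: April 8, 2022.
May 2022 — 2nd Friday is May 13, 2022.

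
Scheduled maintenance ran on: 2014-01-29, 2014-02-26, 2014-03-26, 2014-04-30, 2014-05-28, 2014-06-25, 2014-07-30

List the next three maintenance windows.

2014-08-27, 2014-09-24, 2014-10-29

Every date is a Wednesday; gaps 28, 28, 35, 28, 28, 35 days.
Each is the last Wednesday of its month (at least one falls on the 29th or later, ruling out '4th Wednesday').
August 2014 ends with Wednesday 2014-08-27.
September 2014 ends with Wednesday 2014-09-24.
Last Wednesday of October 2014: 2014-10-29.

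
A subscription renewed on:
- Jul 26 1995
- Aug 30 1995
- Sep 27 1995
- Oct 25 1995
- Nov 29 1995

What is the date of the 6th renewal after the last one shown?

These are Wednesdays with 35, 28, 28, 35-day gaps.
Each is the final Wednesday of its month — Aug 30 1995 is past the 28th, so '4th Wednesday' doesn't fit.
December 1995 ends with Wednesday Dec 27 1995.
Last Wednesday of January 1996: Jan 31 1996.
February 1996 ends with Wednesday Feb 28 1996.
Last Wednesday of March 1996: Mar 27 1996.
Last Wednesday of April 1996: Apr 24 1996.
Last Wednesday of May 1996: May 29 1996.

May 29 1996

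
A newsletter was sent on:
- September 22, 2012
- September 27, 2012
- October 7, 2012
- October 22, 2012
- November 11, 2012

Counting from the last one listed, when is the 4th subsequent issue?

Intervals are 5, 10, 15, 20 days — an arithmetic progression with common difference 5.
Next gap: 25 days. November 11, 2012 + 25 days = December 6, 2012.
Next gap: 30 days. December 6, 2012 + 30 days = January 5, 2013.
Next gap: 35 days. January 5, 2013 + 35 days = February 9, 2013.
Next gap: 40 days. February 9, 2013 + 40 days = March 21, 2013.

March 21, 2013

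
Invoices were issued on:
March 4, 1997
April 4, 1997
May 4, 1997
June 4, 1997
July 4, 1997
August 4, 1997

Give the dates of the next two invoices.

The day-of-month is always 4 (31, 30, 31, 30, 31 days between events).
So this recurs on the 4th of each month.
Next: September 1997 → September 4, 1997.
Next: October 1997 → October 4, 1997.

September 4, 1997; October 4, 1997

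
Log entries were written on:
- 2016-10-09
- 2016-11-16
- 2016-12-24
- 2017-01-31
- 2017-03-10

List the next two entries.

Gaps between consecutive events: 38, 38, 38, 38 days — a constant 38-day interval.
2017-03-10 + 38 days = 2017-04-17.
2017-04-17 + 38 days = 2017-05-25.

2017-04-17, 2017-05-25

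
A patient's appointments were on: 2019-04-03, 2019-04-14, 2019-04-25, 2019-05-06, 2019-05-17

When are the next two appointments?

Gaps between consecutive events: 11, 11, 11, 11 days — a constant 11-day interval.
2019-05-17 + 11 days = 2019-05-28.
2019-05-28 + 11 days = 2019-06-08.

2019-05-28, 2019-06-08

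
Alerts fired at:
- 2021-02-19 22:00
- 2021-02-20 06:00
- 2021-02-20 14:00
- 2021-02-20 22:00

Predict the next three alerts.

2021-02-21 06:00, 2021-02-21 14:00, 2021-02-21 22:00

Gaps: 8, 8, 8 hours — each event is 8 hours after the previous one.
2021-02-20 22:00 + 8 h = 2021-02-21 06:00.
2021-02-21 06:00 + 8 h = 2021-02-21 14:00.
2021-02-21 14:00 + 8 h = 2021-02-21 22:00.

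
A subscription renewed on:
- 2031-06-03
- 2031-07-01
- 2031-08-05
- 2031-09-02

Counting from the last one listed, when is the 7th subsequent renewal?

All dates are Tuesdays, 28, 35, 28 days apart.
Specifically, the 1st Tuesday of each month.
October 2031 — 1st Tuesday is 2031-10-07.
November 2031 — 1st Tuesday is 2031-11-04.
1st Tuesday of December 2031: 2031-12-02.
January 2032 — 1st Tuesday is 2032-01-06.
February 2032 — 1st Tuesday is 2032-02-03.
1st Tuesday of March 2032: 2032-03-02.
April 2032 — 1st Tuesday is 2032-04-06.

2032-04-06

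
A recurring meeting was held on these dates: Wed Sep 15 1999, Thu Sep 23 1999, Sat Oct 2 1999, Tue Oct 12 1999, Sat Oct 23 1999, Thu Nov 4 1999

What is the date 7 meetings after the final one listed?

Thu Feb 24 2000

The spacing grows by 1 each time: 8, 9, 10, 11, 12 days.
Next gap: 13 days. Thu Nov 4 1999 + 13 days = Wed Nov 17 1999.
Next gap: 14 days. Wed Nov 17 1999 + 14 days = Wed Dec 1 1999.
Next gap: 15 days. Wed Dec 1 1999 + 15 days = Thu Dec 16 1999.
Next gap: 16 days. Thu Dec 16 1999 + 16 days = Sat Jan 1 2000.
Next gap: 17 days. Sat Jan 1 2000 + 17 days = Tue Jan 18 2000.
Next gap: 18 days. Tue Jan 18 2000 + 18 days = Sat Feb 5 2000.
Next gap: 19 days. Sat Feb 5 2000 + 19 days = Thu Feb 24 2000.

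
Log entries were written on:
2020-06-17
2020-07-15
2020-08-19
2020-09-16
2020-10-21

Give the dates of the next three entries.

Gaps: 28, 35, 28, 35 days — a mix of 28 and 35. Every date is a Wednesday.
Each is the 3rd Wednesday of its month.
3rd Wednesday of November 2020: 2020-11-18.
3rd Wednesday of December 2020: 2020-12-16.
January 2021 — 3rd Wednesday is 2021-01-20.

2020-11-18, 2020-12-16, 2021-01-20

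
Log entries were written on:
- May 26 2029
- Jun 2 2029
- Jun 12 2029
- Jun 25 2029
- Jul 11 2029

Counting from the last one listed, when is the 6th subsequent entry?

Dec 17 2029

The spacing grows by 3 each time: 7, 10, 13, 16 days.
Next gap: 19 days. Jul 11 2029 + 19 days = Jul 30 2029.
Next gap: 22 days. Jul 30 2029 + 22 days = Aug 21 2029.
Next gap: 25 days. Aug 21 2029 + 25 days = Sep 15 2029.
Next gap: 28 days. Sep 15 2029 + 28 days = Oct 13 2029.
Next gap: 31 days. Oct 13 2029 + 31 days = Nov 13 2029.
Next gap: 34 days. Nov 13 2029 + 34 days = Dec 17 2029.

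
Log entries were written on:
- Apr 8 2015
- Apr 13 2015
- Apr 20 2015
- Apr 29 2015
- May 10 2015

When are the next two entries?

Intervals are 5, 7, 9, 11 days — an arithmetic progression with common difference 2.
Next gap: 13 days. May 10 2015 + 13 days = May 23 2015.
Next gap: 15 days. May 23 2015 + 15 days = Jun 7 2015.

May 23 2015, Jun 7 2015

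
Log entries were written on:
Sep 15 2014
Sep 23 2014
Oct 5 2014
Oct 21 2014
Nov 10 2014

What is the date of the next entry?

Dec 4 2014

Intervals are 8, 12, 16, 20 days — an arithmetic progression with common difference 4.
Next gap: 24 days. Nov 10 2014 + 24 days = Dec 4 2014.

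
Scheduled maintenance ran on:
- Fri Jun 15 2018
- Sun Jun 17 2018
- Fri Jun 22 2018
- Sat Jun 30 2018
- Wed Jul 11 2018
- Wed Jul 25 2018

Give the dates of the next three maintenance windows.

Gaps: 2, 5, 8, 11, 14 days — each gap is 3 larger than the previous one.
Next gap: 17 days. Wed Jul 25 2018 + 17 days = Sat Aug 11 2018.
Next gap: 20 days. Sat Aug 11 2018 + 20 days = Fri Aug 31 2018.
Next gap: 23 days. Fri Aug 31 2018 + 23 days = Sun Sep 23 2018.

Sat Aug 11 2018, Fri Aug 31 2018, Sun Sep 23 2018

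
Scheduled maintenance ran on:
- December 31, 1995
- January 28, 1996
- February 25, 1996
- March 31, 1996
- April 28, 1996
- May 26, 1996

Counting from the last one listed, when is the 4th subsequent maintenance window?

September 29, 1996

Every date is a Sunday; gaps 28, 28, 35, 28, 28 days.
Each is the last Sunday of its month (at least one falls on the 29th or later, ruling out '4th Sunday').
Last Sunday of June 1996: June 30, 1996.
Last Sunday of July 1996: July 28, 1996.
August 1996 ends with Sunday August 25, 1996.
Last Sunday of September 1996: September 29, 1996.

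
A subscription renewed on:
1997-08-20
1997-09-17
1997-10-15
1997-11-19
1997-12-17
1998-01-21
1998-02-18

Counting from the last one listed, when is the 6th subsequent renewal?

Gaps: 28, 28, 35, 28, 35, 28 days — a mix of 28 and 35. Every date is a Wednesday.
Each is the 3rd Wednesday of its month.
March 1998 — 3rd Wednesday is 1998-03-18.
April 1998 — 3rd Wednesday is 1998-04-15.
May 1998 — 3rd Wednesday is 1998-05-20.
3rd Wednesday of June 1998: 1998-06-17.
3rd Wednesday of July 1998: 1998-07-15.
August 1998 — 3rd Wednesday is 1998-08-19.

1998-08-19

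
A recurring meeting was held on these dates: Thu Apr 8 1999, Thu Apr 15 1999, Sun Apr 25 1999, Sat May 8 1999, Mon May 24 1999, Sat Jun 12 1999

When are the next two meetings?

Sun Jul 4 1999, Thu Jul 29 1999

The spacing grows by 3 each time: 7, 10, 13, 16, 19 days.
Next gap: 22 days. Sat Jun 12 1999 + 22 days = Sun Jul 4 1999.
Next gap: 25 days. Sun Jul 4 1999 + 25 days = Thu Jul 29 1999.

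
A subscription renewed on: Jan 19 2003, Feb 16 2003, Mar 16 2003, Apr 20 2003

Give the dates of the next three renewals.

Gaps: 28, 28, 35 days — a mix of 28 and 35. Every date is a Sunday.
Each is the 3rd Sunday of its month.
3rd Sunday of May 2003: May 18 2003.
June 2003 — 3rd Sunday is Jun 15 2003.
July 2003 — 3rd Sunday is Jul 20 2003.

May 18 2003, Jun 15 2003, Jul 20 2003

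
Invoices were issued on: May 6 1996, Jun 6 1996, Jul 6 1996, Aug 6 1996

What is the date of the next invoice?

Each date is the 6th; the gaps (31, 30, 31) track the month lengths.
The rule is the 6th of each month.
Next: September 1996 → Sep 6 1996.

Sep 6 1996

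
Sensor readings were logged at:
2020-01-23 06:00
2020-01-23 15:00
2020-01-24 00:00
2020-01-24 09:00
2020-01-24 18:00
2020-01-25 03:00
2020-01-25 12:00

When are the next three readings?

2020-01-25 21:00, 2020-01-26 06:00, 2020-01-26 15:00

Gaps: 9, 9, 9, 9, 9, 9 hours — each event is 9 hours after the previous one.
2020-01-25 12:00 + 9 h = 2020-01-25 21:00.
2020-01-25 21:00 + 9 h = 2020-01-26 06:00.
2020-01-26 06:00 + 9 h = 2020-01-26 15:00.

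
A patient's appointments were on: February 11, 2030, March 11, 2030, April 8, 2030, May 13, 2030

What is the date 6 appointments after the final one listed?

All dates are Mondays, 28, 28, 35 days apart.
Specifically, the 2nd Monday of each month.
2nd Monday of June 2030: June 10, 2030.
2nd Monday of July 2030: July 8, 2030.
2nd Monday of August 2030: August 12, 2030.
September 2030 — 2nd Monday is September 9, 2030.
October 2030 — 2nd Monday is October 14, 2030.
2nd Monday of November 2030: November 11, 2030.

November 11, 2030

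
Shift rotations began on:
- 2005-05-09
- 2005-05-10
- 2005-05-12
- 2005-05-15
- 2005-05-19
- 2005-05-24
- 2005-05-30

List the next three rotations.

2005-06-06, 2005-06-14, 2005-06-23

Intervals are 1, 2, 3, 4, 5, 6 days — an arithmetic progression with common difference 1.
Next gap: 7 days. 2005-05-30 + 7 days = 2005-06-06.
Next gap: 8 days. 2005-06-06 + 8 days = 2005-06-14.
Next gap: 9 days. 2005-06-14 + 9 days = 2005-06-23.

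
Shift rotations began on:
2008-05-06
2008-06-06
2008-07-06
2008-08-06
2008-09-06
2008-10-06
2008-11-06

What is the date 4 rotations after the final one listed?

2009-03-06

Gaps: 31, 30, 31, 31, 30, 31 days — not constant. Every event is on the 6th of the month.
Pattern: the 6th of each month.
December 2008: 2008-12-06.
January 2009: 2009-01-06.
February 2009: 2009-02-06.
Next: March 2009 → 2009-03-06.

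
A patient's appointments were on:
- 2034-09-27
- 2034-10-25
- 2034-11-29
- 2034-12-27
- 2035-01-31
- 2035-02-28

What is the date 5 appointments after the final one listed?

These are Wednesdays with 28, 35, 28, 35, 28-day gaps.
Each is the final Wednesday of its month — 2034-11-29 is past the 28th, so '4th Wednesday' doesn't fit.
Last Wednesday of March 2035: 2035-03-28.
Last Wednesday of April 2035: 2035-04-25.
Last Wednesday of May 2035: 2035-05-30.
June 2035 ends with Wednesday 2035-06-27.
July 2035 ends with Wednesday 2035-07-25.

2035-07-25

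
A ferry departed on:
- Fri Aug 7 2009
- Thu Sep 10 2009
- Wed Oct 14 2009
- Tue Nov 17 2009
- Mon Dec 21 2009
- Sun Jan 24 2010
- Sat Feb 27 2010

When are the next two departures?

Fri Apr 2 2010, Thu May 6 2010

Gaps between consecutive events: 34, 34, 34, 34, 34, 34 days — a constant 34-day interval.
Sat Feb 27 2010 + 34 days = Fri Apr 2 2010.
Fri Apr 2 2010 + 34 days = Thu May 6 2010.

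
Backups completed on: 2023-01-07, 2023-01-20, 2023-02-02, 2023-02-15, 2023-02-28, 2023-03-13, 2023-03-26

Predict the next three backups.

2023-04-08, 2023-04-21, 2023-05-04

Gaps between consecutive events: 13, 13, 13, 13, 13, 13 days — a constant 13-day interval.
2023-03-26 + 13 days = 2023-04-08.
2023-04-08 + 13 days = 2023-04-21.
2023-04-21 + 13 days = 2023-05-04.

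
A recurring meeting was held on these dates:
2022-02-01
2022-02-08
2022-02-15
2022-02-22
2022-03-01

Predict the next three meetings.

The spacing is 7, 7, 7, 7 days — always 7 days.
2022-03-01 + 7 days = 2022-03-08.
2022-03-08 + 7 days = 2022-03-15.
2022-03-15 + 7 days = 2022-03-22.

2022-03-08, 2022-03-15, 2022-03-22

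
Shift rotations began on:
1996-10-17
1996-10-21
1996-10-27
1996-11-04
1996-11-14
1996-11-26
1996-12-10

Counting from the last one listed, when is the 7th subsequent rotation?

1997-05-13

The spacing grows by 2 each time: 4, 6, 8, 10, 12, 14 days.
Next gap: 16 days. 1996-12-10 + 16 days = 1996-12-26.
Next gap: 18 days. 1996-12-26 + 18 days = 1997-01-13.
Next gap: 20 days. 1997-01-13 + 20 days = 1997-02-02.
Next gap: 22 days. 1997-02-02 + 22 days = 1997-02-24.
Next gap: 24 days. 1997-02-24 + 24 days = 1997-03-20.
Next gap: 26 days. 1997-03-20 + 26 days = 1997-04-15.
Next gap: 28 days. 1997-04-15 + 28 days = 1997-05-13.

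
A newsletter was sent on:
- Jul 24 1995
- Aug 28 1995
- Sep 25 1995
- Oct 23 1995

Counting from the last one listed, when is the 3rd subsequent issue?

Jan 22 1996

These are Mondays at 28- or 35-day spacing (35, 28, 28).
The pattern: 4th Monday of the month.
November 1995 — 4th Monday is Nov 27 1995.
4th Monday of December 1995: Dec 25 1995.
January 1996 — 4th Monday is Jan 22 1996.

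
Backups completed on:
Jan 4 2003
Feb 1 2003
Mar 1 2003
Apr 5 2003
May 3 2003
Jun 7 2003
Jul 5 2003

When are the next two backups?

Aug 2 2003, Sep 6 2003

Gaps: 28, 28, 35, 28, 35, 28 days — a mix of 28 and 35. Every date is a Saturday.
Each is the 1st Saturday of its month.
August 2003 — 1st Saturday is Aug 2 2003.
September 2003 — 1st Saturday is Sep 6 2003.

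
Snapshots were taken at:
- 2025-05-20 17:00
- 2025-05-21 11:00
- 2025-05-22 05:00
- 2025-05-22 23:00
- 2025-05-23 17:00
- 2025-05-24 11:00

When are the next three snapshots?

The interval is a steady 18 hours (18, 18, 18, 18, 18).
2025-05-24 11:00 + 18 h = 2025-05-25 05:00.
2025-05-25 05:00 + 18 h = 2025-05-25 23:00.
2025-05-25 23:00 + 18 h = 2025-05-26 17:00.

2025-05-25 05:00, 2025-05-25 23:00, 2025-05-26 17:00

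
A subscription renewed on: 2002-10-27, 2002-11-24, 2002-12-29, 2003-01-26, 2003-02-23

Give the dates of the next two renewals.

2003-03-30, 2003-04-27

All Sundays; the gaps (28, 35, 28, 28) vary with month length.
This is the last Sunday of each month.
March 2003 ends with Sunday 2003-03-30.
Last Sunday of April 2003: 2003-04-27.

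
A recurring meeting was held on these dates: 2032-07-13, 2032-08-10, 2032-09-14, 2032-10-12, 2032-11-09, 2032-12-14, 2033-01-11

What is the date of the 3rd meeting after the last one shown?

2033-04-12

These are Tuesdays at 28- or 35-day spacing (28, 35, 28, 28, 35, 28).
The pattern: 2nd Tuesday of the month.
February 2033 — 2nd Tuesday is 2033-02-08.
March 2033 — 2nd Tuesday is 2033-03-08.
2nd Tuesday of April 2033: 2033-04-12.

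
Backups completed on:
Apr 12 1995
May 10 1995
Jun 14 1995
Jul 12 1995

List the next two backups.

Aug 9 1995, Sep 13 1995

Gaps: 28, 35, 28 days — a mix of 28 and 35. Every date is a Wednesday.
Each is the 2nd Wednesday of its month.
August 1995 — 2nd Wednesday is Aug 9 1995.
2nd Wednesday of September 1995: Sep 13 1995.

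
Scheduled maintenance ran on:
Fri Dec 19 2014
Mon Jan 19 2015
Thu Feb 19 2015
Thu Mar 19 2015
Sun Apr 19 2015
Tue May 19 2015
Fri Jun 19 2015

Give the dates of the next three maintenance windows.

Gaps: 31, 31, 28, 31, 30, 31 days — not constant. Every event is on the 19th of the month.
Pattern: the 19th of each month.
July 2015: Sun Jul 19 2015.
Next: August 2015 → Wed Aug 19 2015.
Next: September 2015 → Sat Sep 19 2015.

Sun Jul 19 2015, Wed Aug 19 2015, Sat Sep 19 2015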